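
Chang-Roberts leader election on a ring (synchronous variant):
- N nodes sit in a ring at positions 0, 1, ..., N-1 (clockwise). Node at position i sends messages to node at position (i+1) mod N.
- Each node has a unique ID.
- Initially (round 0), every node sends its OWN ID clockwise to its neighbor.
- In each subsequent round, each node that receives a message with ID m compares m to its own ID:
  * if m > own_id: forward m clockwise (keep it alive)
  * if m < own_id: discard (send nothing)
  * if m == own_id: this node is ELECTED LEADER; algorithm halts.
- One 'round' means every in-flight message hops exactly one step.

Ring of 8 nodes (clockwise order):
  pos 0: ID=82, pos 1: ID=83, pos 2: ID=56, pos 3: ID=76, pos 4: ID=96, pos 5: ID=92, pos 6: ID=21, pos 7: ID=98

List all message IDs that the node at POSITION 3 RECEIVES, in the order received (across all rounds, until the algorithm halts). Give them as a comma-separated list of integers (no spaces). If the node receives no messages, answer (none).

Answer: 56,83,98

Derivation:
Round 1: pos1(id83) recv 82: drop; pos2(id56) recv 83: fwd; pos3(id76) recv 56: drop; pos4(id96) recv 76: drop; pos5(id92) recv 96: fwd; pos6(id21) recv 92: fwd; pos7(id98) recv 21: drop; pos0(id82) recv 98: fwd
Round 2: pos3(id76) recv 83: fwd; pos6(id21) recv 96: fwd; pos7(id98) recv 92: drop; pos1(id83) recv 98: fwd
Round 3: pos4(id96) recv 83: drop; pos7(id98) recv 96: drop; pos2(id56) recv 98: fwd
Round 4: pos3(id76) recv 98: fwd
Round 5: pos4(id96) recv 98: fwd
Round 6: pos5(id92) recv 98: fwd
Round 7: pos6(id21) recv 98: fwd
Round 8: pos7(id98) recv 98: ELECTED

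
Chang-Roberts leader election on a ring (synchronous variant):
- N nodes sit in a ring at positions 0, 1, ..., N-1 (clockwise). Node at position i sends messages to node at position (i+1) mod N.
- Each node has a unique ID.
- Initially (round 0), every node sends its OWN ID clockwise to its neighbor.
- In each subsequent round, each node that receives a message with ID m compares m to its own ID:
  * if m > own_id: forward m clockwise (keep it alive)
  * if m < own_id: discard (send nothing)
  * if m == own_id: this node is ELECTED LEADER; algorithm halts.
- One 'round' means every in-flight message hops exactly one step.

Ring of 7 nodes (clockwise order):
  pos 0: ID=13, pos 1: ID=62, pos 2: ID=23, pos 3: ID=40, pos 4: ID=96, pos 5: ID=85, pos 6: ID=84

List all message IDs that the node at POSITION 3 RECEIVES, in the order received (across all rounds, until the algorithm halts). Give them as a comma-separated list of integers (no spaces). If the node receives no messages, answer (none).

Answer: 23,62,84,85,96

Derivation:
Round 1: pos1(id62) recv 13: drop; pos2(id23) recv 62: fwd; pos3(id40) recv 23: drop; pos4(id96) recv 40: drop; pos5(id85) recv 96: fwd; pos6(id84) recv 85: fwd; pos0(id13) recv 84: fwd
Round 2: pos3(id40) recv 62: fwd; pos6(id84) recv 96: fwd; pos0(id13) recv 85: fwd; pos1(id62) recv 84: fwd
Round 3: pos4(id96) recv 62: drop; pos0(id13) recv 96: fwd; pos1(id62) recv 85: fwd; pos2(id23) recv 84: fwd
Round 4: pos1(id62) recv 96: fwd; pos2(id23) recv 85: fwd; pos3(id40) recv 84: fwd
Round 5: pos2(id23) recv 96: fwd; pos3(id40) recv 85: fwd; pos4(id96) recv 84: drop
Round 6: pos3(id40) recv 96: fwd; pos4(id96) recv 85: drop
Round 7: pos4(id96) recv 96: ELECTED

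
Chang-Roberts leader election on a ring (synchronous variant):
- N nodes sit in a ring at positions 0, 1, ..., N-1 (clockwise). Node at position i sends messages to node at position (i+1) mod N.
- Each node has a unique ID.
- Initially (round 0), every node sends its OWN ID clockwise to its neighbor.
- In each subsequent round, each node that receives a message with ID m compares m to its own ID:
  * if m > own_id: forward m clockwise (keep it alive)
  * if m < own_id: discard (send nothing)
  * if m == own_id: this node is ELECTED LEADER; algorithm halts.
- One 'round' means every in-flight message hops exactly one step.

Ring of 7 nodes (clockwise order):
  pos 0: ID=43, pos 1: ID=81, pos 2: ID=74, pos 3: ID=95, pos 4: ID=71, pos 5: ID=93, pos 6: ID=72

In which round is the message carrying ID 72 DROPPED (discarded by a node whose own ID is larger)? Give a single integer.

Round 1: pos1(id81) recv 43: drop; pos2(id74) recv 81: fwd; pos3(id95) recv 74: drop; pos4(id71) recv 95: fwd; pos5(id93) recv 71: drop; pos6(id72) recv 93: fwd; pos0(id43) recv 72: fwd
Round 2: pos3(id95) recv 81: drop; pos5(id93) recv 95: fwd; pos0(id43) recv 93: fwd; pos1(id81) recv 72: drop
Round 3: pos6(id72) recv 95: fwd; pos1(id81) recv 93: fwd
Round 4: pos0(id43) recv 95: fwd; pos2(id74) recv 93: fwd
Round 5: pos1(id81) recv 95: fwd; pos3(id95) recv 93: drop
Round 6: pos2(id74) recv 95: fwd
Round 7: pos3(id95) recv 95: ELECTED
Message ID 72 originates at pos 6; dropped at pos 1 in round 2

Answer: 2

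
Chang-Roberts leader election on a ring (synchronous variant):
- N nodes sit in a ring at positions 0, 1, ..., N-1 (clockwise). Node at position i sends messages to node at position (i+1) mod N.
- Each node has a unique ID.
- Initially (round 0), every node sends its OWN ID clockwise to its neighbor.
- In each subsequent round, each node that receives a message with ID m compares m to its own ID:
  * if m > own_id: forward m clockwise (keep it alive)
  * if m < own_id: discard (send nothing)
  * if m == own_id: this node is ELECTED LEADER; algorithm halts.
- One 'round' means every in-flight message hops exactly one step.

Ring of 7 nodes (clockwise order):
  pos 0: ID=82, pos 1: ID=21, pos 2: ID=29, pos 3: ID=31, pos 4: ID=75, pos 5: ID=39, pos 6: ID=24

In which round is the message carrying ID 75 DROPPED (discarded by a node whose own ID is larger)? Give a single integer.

Answer: 3

Derivation:
Round 1: pos1(id21) recv 82: fwd; pos2(id29) recv 21: drop; pos3(id31) recv 29: drop; pos4(id75) recv 31: drop; pos5(id39) recv 75: fwd; pos6(id24) recv 39: fwd; pos0(id82) recv 24: drop
Round 2: pos2(id29) recv 82: fwd; pos6(id24) recv 75: fwd; pos0(id82) recv 39: drop
Round 3: pos3(id31) recv 82: fwd; pos0(id82) recv 75: drop
Round 4: pos4(id75) recv 82: fwd
Round 5: pos5(id39) recv 82: fwd
Round 6: pos6(id24) recv 82: fwd
Round 7: pos0(id82) recv 82: ELECTED
Message ID 75 originates at pos 4; dropped at pos 0 in round 3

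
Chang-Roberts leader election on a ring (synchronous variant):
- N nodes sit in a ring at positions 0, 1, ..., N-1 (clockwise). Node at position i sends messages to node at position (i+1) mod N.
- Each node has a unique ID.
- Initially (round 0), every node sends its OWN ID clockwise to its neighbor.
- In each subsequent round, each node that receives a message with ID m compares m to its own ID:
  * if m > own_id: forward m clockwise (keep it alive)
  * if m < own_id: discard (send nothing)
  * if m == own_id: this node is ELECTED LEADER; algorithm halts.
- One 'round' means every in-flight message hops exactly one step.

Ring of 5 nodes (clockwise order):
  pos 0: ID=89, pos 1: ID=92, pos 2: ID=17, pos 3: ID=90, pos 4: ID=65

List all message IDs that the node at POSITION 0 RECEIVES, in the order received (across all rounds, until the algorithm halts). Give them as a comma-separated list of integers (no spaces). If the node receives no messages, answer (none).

Round 1: pos1(id92) recv 89: drop; pos2(id17) recv 92: fwd; pos3(id90) recv 17: drop; pos4(id65) recv 90: fwd; pos0(id89) recv 65: drop
Round 2: pos3(id90) recv 92: fwd; pos0(id89) recv 90: fwd
Round 3: pos4(id65) recv 92: fwd; pos1(id92) recv 90: drop
Round 4: pos0(id89) recv 92: fwd
Round 5: pos1(id92) recv 92: ELECTED

Answer: 65,90,92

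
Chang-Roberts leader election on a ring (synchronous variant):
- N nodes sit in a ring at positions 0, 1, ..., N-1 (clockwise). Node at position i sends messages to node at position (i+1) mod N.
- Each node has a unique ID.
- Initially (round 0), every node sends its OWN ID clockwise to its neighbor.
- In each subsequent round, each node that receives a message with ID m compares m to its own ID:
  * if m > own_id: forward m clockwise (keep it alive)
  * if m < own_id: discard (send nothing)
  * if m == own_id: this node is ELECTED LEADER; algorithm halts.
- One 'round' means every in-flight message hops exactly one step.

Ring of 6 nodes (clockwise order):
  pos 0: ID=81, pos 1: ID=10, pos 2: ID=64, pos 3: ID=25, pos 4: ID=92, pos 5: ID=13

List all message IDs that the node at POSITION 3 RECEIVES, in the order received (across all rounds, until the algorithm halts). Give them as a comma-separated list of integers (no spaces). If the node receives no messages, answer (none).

Answer: 64,81,92

Derivation:
Round 1: pos1(id10) recv 81: fwd; pos2(id64) recv 10: drop; pos3(id25) recv 64: fwd; pos4(id92) recv 25: drop; pos5(id13) recv 92: fwd; pos0(id81) recv 13: drop
Round 2: pos2(id64) recv 81: fwd; pos4(id92) recv 64: drop; pos0(id81) recv 92: fwd
Round 3: pos3(id25) recv 81: fwd; pos1(id10) recv 92: fwd
Round 4: pos4(id92) recv 81: drop; pos2(id64) recv 92: fwd
Round 5: pos3(id25) recv 92: fwd
Round 6: pos4(id92) recv 92: ELECTED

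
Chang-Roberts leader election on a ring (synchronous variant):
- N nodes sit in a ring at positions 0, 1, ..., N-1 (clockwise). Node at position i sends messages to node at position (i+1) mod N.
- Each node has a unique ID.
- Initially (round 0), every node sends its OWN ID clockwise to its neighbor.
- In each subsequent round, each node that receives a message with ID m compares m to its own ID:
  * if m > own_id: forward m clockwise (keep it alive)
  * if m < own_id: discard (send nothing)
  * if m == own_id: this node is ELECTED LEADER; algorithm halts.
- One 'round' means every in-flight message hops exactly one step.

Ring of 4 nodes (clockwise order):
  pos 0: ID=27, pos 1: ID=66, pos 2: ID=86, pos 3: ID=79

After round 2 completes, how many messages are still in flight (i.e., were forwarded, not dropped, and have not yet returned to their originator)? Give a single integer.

Answer: 2

Derivation:
Round 1: pos1(id66) recv 27: drop; pos2(id86) recv 66: drop; pos3(id79) recv 86: fwd; pos0(id27) recv 79: fwd
Round 2: pos0(id27) recv 86: fwd; pos1(id66) recv 79: fwd
After round 2: 2 messages still in flight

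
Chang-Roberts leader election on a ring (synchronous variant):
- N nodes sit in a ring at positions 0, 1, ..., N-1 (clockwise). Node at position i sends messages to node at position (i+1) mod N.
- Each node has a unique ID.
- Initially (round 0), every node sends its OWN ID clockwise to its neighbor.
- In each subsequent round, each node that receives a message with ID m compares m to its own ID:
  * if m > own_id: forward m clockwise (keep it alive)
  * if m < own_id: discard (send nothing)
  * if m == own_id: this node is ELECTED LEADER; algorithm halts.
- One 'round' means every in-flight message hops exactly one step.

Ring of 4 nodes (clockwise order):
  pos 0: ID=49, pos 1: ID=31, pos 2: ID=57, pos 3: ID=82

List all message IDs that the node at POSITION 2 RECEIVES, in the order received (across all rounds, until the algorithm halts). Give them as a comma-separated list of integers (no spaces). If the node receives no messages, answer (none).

Answer: 31,49,82

Derivation:
Round 1: pos1(id31) recv 49: fwd; pos2(id57) recv 31: drop; pos3(id82) recv 57: drop; pos0(id49) recv 82: fwd
Round 2: pos2(id57) recv 49: drop; pos1(id31) recv 82: fwd
Round 3: pos2(id57) recv 82: fwd
Round 4: pos3(id82) recv 82: ELECTED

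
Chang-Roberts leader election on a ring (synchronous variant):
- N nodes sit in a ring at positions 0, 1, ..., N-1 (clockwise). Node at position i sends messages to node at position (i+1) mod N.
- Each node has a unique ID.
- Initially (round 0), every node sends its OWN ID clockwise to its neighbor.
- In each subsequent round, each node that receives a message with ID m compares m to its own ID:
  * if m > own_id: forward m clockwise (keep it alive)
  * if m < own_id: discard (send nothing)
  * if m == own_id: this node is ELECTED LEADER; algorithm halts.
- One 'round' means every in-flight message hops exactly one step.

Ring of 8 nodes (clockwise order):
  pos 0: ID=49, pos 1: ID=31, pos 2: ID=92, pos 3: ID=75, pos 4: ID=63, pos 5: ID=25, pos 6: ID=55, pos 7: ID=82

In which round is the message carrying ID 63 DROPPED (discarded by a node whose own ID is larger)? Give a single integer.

Round 1: pos1(id31) recv 49: fwd; pos2(id92) recv 31: drop; pos3(id75) recv 92: fwd; pos4(id63) recv 75: fwd; pos5(id25) recv 63: fwd; pos6(id55) recv 25: drop; pos7(id82) recv 55: drop; pos0(id49) recv 82: fwd
Round 2: pos2(id92) recv 49: drop; pos4(id63) recv 92: fwd; pos5(id25) recv 75: fwd; pos6(id55) recv 63: fwd; pos1(id31) recv 82: fwd
Round 3: pos5(id25) recv 92: fwd; pos6(id55) recv 75: fwd; pos7(id82) recv 63: drop; pos2(id92) recv 82: drop
Round 4: pos6(id55) recv 92: fwd; pos7(id82) recv 75: drop
Round 5: pos7(id82) recv 92: fwd
Round 6: pos0(id49) recv 92: fwd
Round 7: pos1(id31) recv 92: fwd
Round 8: pos2(id92) recv 92: ELECTED
Message ID 63 originates at pos 4; dropped at pos 7 in round 3

Answer: 3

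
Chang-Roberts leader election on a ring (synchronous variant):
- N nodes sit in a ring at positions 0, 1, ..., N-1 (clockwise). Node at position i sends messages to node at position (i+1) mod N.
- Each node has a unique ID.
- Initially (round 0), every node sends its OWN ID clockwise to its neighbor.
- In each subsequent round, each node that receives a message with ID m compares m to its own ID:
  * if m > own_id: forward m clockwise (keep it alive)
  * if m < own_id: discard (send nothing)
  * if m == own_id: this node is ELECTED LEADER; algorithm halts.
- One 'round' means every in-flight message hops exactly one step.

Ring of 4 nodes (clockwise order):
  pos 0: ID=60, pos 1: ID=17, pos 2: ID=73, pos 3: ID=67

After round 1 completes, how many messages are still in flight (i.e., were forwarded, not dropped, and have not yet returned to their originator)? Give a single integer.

Round 1: pos1(id17) recv 60: fwd; pos2(id73) recv 17: drop; pos3(id67) recv 73: fwd; pos0(id60) recv 67: fwd
After round 1: 3 messages still in flight

Answer: 3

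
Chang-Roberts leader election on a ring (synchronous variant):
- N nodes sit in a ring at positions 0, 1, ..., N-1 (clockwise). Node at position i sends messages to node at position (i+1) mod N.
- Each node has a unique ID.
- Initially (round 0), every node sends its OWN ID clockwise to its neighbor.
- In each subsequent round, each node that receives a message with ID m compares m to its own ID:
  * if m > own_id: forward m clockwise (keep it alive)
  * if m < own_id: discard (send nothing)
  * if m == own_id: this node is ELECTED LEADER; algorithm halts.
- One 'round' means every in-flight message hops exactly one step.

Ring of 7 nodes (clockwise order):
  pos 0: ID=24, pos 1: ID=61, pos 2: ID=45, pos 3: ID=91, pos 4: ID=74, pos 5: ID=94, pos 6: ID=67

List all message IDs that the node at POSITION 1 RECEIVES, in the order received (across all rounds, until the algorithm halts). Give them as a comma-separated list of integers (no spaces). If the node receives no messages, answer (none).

Round 1: pos1(id61) recv 24: drop; pos2(id45) recv 61: fwd; pos3(id91) recv 45: drop; pos4(id74) recv 91: fwd; pos5(id94) recv 74: drop; pos6(id67) recv 94: fwd; pos0(id24) recv 67: fwd
Round 2: pos3(id91) recv 61: drop; pos5(id94) recv 91: drop; pos0(id24) recv 94: fwd; pos1(id61) recv 67: fwd
Round 3: pos1(id61) recv 94: fwd; pos2(id45) recv 67: fwd
Round 4: pos2(id45) recv 94: fwd; pos3(id91) recv 67: drop
Round 5: pos3(id91) recv 94: fwd
Round 6: pos4(id74) recv 94: fwd
Round 7: pos5(id94) recv 94: ELECTED

Answer: 24,67,94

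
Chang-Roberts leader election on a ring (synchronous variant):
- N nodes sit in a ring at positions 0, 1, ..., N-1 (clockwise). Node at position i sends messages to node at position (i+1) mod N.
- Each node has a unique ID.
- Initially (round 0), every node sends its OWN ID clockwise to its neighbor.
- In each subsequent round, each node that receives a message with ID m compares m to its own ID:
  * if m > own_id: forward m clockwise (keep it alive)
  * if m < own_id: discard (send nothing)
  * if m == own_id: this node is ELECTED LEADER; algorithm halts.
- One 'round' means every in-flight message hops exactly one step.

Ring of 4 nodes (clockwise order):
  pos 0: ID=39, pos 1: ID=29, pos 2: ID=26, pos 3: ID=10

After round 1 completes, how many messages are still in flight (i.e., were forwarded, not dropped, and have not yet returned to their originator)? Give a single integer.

Answer: 3

Derivation:
Round 1: pos1(id29) recv 39: fwd; pos2(id26) recv 29: fwd; pos3(id10) recv 26: fwd; pos0(id39) recv 10: drop
After round 1: 3 messages still in flight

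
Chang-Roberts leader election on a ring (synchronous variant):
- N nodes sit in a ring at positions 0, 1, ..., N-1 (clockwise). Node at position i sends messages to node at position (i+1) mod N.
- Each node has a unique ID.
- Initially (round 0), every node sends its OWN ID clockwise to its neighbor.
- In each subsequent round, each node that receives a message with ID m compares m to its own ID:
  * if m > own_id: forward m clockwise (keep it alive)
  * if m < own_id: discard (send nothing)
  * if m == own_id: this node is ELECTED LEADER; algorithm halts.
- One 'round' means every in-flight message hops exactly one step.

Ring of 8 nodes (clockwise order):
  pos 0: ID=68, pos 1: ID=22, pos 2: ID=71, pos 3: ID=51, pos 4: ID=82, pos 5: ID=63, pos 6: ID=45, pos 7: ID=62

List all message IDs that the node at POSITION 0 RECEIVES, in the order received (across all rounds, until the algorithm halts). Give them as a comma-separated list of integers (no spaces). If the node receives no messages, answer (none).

Answer: 62,63,82

Derivation:
Round 1: pos1(id22) recv 68: fwd; pos2(id71) recv 22: drop; pos3(id51) recv 71: fwd; pos4(id82) recv 51: drop; pos5(id63) recv 82: fwd; pos6(id45) recv 63: fwd; pos7(id62) recv 45: drop; pos0(id68) recv 62: drop
Round 2: pos2(id71) recv 68: drop; pos4(id82) recv 71: drop; pos6(id45) recv 82: fwd; pos7(id62) recv 63: fwd
Round 3: pos7(id62) recv 82: fwd; pos0(id68) recv 63: drop
Round 4: pos0(id68) recv 82: fwd
Round 5: pos1(id22) recv 82: fwd
Round 6: pos2(id71) recv 82: fwd
Round 7: pos3(id51) recv 82: fwd
Round 8: pos4(id82) recv 82: ELECTED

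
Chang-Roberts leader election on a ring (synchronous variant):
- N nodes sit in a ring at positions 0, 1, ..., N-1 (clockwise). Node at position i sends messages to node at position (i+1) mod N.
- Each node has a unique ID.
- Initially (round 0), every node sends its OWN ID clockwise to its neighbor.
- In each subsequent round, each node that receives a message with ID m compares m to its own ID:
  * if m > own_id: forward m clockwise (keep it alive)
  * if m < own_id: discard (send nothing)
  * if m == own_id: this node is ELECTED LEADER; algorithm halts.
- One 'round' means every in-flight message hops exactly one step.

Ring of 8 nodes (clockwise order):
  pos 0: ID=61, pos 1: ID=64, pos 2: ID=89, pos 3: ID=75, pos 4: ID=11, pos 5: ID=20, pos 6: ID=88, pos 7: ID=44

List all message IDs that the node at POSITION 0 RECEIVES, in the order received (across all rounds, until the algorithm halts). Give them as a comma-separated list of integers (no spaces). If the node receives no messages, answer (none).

Round 1: pos1(id64) recv 61: drop; pos2(id89) recv 64: drop; pos3(id75) recv 89: fwd; pos4(id11) recv 75: fwd; pos5(id20) recv 11: drop; pos6(id88) recv 20: drop; pos7(id44) recv 88: fwd; pos0(id61) recv 44: drop
Round 2: pos4(id11) recv 89: fwd; pos5(id20) recv 75: fwd; pos0(id61) recv 88: fwd
Round 3: pos5(id20) recv 89: fwd; pos6(id88) recv 75: drop; pos1(id64) recv 88: fwd
Round 4: pos6(id88) recv 89: fwd; pos2(id89) recv 88: drop
Round 5: pos7(id44) recv 89: fwd
Round 6: pos0(id61) recv 89: fwd
Round 7: pos1(id64) recv 89: fwd
Round 8: pos2(id89) recv 89: ELECTED

Answer: 44,88,89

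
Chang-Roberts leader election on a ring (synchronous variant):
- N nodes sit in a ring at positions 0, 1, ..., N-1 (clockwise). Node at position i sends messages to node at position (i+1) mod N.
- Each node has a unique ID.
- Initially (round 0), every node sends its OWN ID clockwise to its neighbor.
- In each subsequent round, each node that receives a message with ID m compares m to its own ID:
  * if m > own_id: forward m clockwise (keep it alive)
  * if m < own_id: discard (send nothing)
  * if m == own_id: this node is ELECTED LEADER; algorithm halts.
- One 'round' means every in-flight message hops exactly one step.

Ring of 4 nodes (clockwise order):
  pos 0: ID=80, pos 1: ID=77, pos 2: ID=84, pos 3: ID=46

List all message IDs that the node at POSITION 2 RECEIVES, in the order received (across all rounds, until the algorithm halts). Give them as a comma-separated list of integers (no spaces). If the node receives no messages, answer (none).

Answer: 77,80,84

Derivation:
Round 1: pos1(id77) recv 80: fwd; pos2(id84) recv 77: drop; pos3(id46) recv 84: fwd; pos0(id80) recv 46: drop
Round 2: pos2(id84) recv 80: drop; pos0(id80) recv 84: fwd
Round 3: pos1(id77) recv 84: fwd
Round 4: pos2(id84) recv 84: ELECTED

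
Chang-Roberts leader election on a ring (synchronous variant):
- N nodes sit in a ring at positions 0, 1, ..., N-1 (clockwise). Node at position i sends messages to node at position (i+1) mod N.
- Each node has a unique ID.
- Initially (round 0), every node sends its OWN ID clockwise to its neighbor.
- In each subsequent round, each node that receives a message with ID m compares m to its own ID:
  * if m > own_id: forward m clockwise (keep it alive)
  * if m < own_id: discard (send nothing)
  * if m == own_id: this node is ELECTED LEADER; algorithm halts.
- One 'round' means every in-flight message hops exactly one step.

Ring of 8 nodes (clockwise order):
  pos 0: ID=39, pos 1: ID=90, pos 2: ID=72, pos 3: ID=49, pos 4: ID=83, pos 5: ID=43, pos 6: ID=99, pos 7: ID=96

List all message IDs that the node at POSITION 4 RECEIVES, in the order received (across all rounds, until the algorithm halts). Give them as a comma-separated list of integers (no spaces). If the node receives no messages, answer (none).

Round 1: pos1(id90) recv 39: drop; pos2(id72) recv 90: fwd; pos3(id49) recv 72: fwd; pos4(id83) recv 49: drop; pos5(id43) recv 83: fwd; pos6(id99) recv 43: drop; pos7(id96) recv 99: fwd; pos0(id39) recv 96: fwd
Round 2: pos3(id49) recv 90: fwd; pos4(id83) recv 72: drop; pos6(id99) recv 83: drop; pos0(id39) recv 99: fwd; pos1(id90) recv 96: fwd
Round 3: pos4(id83) recv 90: fwd; pos1(id90) recv 99: fwd; pos2(id72) recv 96: fwd
Round 4: pos5(id43) recv 90: fwd; pos2(id72) recv 99: fwd; pos3(id49) recv 96: fwd
Round 5: pos6(id99) recv 90: drop; pos3(id49) recv 99: fwd; pos4(id83) recv 96: fwd
Round 6: pos4(id83) recv 99: fwd; pos5(id43) recv 96: fwd
Round 7: pos5(id43) recv 99: fwd; pos6(id99) recv 96: drop
Round 8: pos6(id99) recv 99: ELECTED

Answer: 49,72,90,96,99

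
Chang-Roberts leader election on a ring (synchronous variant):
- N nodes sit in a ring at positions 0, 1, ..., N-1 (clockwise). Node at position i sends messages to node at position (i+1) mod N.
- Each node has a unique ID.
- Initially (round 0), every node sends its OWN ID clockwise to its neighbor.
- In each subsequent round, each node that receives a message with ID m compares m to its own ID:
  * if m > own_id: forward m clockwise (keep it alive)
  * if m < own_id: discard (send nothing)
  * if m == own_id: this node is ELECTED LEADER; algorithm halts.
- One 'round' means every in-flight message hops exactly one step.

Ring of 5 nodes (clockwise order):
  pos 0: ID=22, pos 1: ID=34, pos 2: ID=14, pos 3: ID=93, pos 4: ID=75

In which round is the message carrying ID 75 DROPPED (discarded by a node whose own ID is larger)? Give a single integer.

Round 1: pos1(id34) recv 22: drop; pos2(id14) recv 34: fwd; pos3(id93) recv 14: drop; pos4(id75) recv 93: fwd; pos0(id22) recv 75: fwd
Round 2: pos3(id93) recv 34: drop; pos0(id22) recv 93: fwd; pos1(id34) recv 75: fwd
Round 3: pos1(id34) recv 93: fwd; pos2(id14) recv 75: fwd
Round 4: pos2(id14) recv 93: fwd; pos3(id93) recv 75: drop
Round 5: pos3(id93) recv 93: ELECTED
Message ID 75 originates at pos 4; dropped at pos 3 in round 4

Answer: 4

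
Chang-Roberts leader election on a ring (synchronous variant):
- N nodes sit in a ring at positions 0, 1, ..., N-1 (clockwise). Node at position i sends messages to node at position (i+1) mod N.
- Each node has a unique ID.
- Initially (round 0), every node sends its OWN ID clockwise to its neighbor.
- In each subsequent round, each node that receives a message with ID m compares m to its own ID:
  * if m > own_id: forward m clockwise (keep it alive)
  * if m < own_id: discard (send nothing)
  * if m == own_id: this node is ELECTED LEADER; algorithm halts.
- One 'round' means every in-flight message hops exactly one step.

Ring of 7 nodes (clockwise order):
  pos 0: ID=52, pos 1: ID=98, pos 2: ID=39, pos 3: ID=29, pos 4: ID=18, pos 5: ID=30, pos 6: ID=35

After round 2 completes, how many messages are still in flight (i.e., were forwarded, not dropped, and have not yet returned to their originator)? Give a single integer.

Round 1: pos1(id98) recv 52: drop; pos2(id39) recv 98: fwd; pos3(id29) recv 39: fwd; pos4(id18) recv 29: fwd; pos5(id30) recv 18: drop; pos6(id35) recv 30: drop; pos0(id52) recv 35: drop
Round 2: pos3(id29) recv 98: fwd; pos4(id18) recv 39: fwd; pos5(id30) recv 29: drop
After round 2: 2 messages still in flight

Answer: 2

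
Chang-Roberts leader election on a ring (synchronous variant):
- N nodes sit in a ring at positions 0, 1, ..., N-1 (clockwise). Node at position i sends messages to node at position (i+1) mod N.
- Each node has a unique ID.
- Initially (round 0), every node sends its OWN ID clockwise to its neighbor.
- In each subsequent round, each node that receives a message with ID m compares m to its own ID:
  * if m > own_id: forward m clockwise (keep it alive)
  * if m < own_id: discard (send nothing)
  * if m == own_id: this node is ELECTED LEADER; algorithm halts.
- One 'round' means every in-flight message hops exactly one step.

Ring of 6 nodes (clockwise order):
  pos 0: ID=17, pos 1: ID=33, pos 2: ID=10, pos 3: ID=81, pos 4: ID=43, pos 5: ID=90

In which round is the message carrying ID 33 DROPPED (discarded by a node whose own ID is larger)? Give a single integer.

Round 1: pos1(id33) recv 17: drop; pos2(id10) recv 33: fwd; pos3(id81) recv 10: drop; pos4(id43) recv 81: fwd; pos5(id90) recv 43: drop; pos0(id17) recv 90: fwd
Round 2: pos3(id81) recv 33: drop; pos5(id90) recv 81: drop; pos1(id33) recv 90: fwd
Round 3: pos2(id10) recv 90: fwd
Round 4: pos3(id81) recv 90: fwd
Round 5: pos4(id43) recv 90: fwd
Round 6: pos5(id90) recv 90: ELECTED
Message ID 33 originates at pos 1; dropped at pos 3 in round 2

Answer: 2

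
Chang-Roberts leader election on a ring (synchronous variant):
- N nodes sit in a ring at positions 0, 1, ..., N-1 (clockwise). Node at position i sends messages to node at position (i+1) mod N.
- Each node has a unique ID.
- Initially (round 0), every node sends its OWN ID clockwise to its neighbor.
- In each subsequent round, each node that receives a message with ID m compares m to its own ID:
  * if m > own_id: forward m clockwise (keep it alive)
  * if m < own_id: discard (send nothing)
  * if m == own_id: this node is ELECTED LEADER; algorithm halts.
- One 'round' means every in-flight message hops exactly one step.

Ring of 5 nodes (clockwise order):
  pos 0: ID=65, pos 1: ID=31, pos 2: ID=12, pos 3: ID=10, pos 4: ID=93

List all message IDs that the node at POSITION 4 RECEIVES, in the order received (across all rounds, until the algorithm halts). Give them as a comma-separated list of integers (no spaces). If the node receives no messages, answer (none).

Answer: 10,12,31,65,93

Derivation:
Round 1: pos1(id31) recv 65: fwd; pos2(id12) recv 31: fwd; pos3(id10) recv 12: fwd; pos4(id93) recv 10: drop; pos0(id65) recv 93: fwd
Round 2: pos2(id12) recv 65: fwd; pos3(id10) recv 31: fwd; pos4(id93) recv 12: drop; pos1(id31) recv 93: fwd
Round 3: pos3(id10) recv 65: fwd; pos4(id93) recv 31: drop; pos2(id12) recv 93: fwd
Round 4: pos4(id93) recv 65: drop; pos3(id10) recv 93: fwd
Round 5: pos4(id93) recv 93: ELECTED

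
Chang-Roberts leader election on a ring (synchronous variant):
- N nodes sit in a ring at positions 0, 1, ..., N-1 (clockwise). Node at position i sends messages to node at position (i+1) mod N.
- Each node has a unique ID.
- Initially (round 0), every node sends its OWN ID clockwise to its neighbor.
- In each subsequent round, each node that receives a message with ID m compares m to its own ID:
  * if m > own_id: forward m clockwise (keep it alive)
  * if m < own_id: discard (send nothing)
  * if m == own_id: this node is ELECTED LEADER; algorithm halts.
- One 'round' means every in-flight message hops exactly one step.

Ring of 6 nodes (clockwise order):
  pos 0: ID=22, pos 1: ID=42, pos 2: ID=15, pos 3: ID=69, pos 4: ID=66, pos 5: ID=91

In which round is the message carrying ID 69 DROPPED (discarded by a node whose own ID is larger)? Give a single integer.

Round 1: pos1(id42) recv 22: drop; pos2(id15) recv 42: fwd; pos3(id69) recv 15: drop; pos4(id66) recv 69: fwd; pos5(id91) recv 66: drop; pos0(id22) recv 91: fwd
Round 2: pos3(id69) recv 42: drop; pos5(id91) recv 69: drop; pos1(id42) recv 91: fwd
Round 3: pos2(id15) recv 91: fwd
Round 4: pos3(id69) recv 91: fwd
Round 5: pos4(id66) recv 91: fwd
Round 6: pos5(id91) recv 91: ELECTED
Message ID 69 originates at pos 3; dropped at pos 5 in round 2

Answer: 2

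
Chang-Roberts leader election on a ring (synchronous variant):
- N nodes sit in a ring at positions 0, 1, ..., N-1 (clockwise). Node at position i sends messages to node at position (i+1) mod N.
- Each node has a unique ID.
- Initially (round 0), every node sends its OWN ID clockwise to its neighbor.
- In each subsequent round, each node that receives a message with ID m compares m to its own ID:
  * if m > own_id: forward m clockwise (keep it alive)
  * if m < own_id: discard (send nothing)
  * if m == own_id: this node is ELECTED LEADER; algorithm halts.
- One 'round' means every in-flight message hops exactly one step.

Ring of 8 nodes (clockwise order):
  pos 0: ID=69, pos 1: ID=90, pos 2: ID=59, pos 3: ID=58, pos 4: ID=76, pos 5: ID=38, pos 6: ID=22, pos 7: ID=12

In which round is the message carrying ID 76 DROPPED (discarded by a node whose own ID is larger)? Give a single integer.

Round 1: pos1(id90) recv 69: drop; pos2(id59) recv 90: fwd; pos3(id58) recv 59: fwd; pos4(id76) recv 58: drop; pos5(id38) recv 76: fwd; pos6(id22) recv 38: fwd; pos7(id12) recv 22: fwd; pos0(id69) recv 12: drop
Round 2: pos3(id58) recv 90: fwd; pos4(id76) recv 59: drop; pos6(id22) recv 76: fwd; pos7(id12) recv 38: fwd; pos0(id69) recv 22: drop
Round 3: pos4(id76) recv 90: fwd; pos7(id12) recv 76: fwd; pos0(id69) recv 38: drop
Round 4: pos5(id38) recv 90: fwd; pos0(id69) recv 76: fwd
Round 5: pos6(id22) recv 90: fwd; pos1(id90) recv 76: drop
Round 6: pos7(id12) recv 90: fwd
Round 7: pos0(id69) recv 90: fwd
Round 8: pos1(id90) recv 90: ELECTED
Message ID 76 originates at pos 4; dropped at pos 1 in round 5

Answer: 5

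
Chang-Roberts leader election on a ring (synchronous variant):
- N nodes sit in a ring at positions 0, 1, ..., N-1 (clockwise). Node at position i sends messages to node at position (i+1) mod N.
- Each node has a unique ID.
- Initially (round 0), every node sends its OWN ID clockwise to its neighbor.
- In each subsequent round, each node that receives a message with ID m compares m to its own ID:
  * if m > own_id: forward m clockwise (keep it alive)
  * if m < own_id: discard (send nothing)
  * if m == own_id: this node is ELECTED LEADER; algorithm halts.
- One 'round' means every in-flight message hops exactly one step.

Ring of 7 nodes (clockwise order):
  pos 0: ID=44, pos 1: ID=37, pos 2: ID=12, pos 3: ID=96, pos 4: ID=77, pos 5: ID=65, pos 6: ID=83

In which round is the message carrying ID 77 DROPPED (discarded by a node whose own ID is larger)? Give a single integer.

Round 1: pos1(id37) recv 44: fwd; pos2(id12) recv 37: fwd; pos3(id96) recv 12: drop; pos4(id77) recv 96: fwd; pos5(id65) recv 77: fwd; pos6(id83) recv 65: drop; pos0(id44) recv 83: fwd
Round 2: pos2(id12) recv 44: fwd; pos3(id96) recv 37: drop; pos5(id65) recv 96: fwd; pos6(id83) recv 77: drop; pos1(id37) recv 83: fwd
Round 3: pos3(id96) recv 44: drop; pos6(id83) recv 96: fwd; pos2(id12) recv 83: fwd
Round 4: pos0(id44) recv 96: fwd; pos3(id96) recv 83: drop
Round 5: pos1(id37) recv 96: fwd
Round 6: pos2(id12) recv 96: fwd
Round 7: pos3(id96) recv 96: ELECTED
Message ID 77 originates at pos 4; dropped at pos 6 in round 2

Answer: 2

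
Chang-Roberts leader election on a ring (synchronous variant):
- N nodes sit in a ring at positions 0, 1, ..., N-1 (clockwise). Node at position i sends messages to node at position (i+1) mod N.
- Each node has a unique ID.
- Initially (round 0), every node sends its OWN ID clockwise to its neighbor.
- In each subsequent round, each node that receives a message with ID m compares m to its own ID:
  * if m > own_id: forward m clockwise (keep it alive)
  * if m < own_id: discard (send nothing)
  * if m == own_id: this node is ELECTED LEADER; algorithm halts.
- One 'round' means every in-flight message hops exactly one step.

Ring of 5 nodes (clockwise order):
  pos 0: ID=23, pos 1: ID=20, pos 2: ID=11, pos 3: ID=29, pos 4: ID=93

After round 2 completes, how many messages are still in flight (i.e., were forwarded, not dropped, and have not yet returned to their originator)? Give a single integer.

Answer: 2

Derivation:
Round 1: pos1(id20) recv 23: fwd; pos2(id11) recv 20: fwd; pos3(id29) recv 11: drop; pos4(id93) recv 29: drop; pos0(id23) recv 93: fwd
Round 2: pos2(id11) recv 23: fwd; pos3(id29) recv 20: drop; pos1(id20) recv 93: fwd
After round 2: 2 messages still in flight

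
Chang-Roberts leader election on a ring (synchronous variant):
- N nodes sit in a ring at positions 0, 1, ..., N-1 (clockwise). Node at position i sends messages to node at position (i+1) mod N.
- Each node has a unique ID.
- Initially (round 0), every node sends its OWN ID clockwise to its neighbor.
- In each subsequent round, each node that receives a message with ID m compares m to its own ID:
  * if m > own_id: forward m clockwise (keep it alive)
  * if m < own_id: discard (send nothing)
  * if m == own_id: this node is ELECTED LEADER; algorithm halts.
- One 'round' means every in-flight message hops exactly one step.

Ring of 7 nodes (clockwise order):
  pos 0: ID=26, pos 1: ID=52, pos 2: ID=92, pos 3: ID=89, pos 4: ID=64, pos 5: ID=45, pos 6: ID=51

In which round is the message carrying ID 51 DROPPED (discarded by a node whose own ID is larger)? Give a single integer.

Answer: 2

Derivation:
Round 1: pos1(id52) recv 26: drop; pos2(id92) recv 52: drop; pos3(id89) recv 92: fwd; pos4(id64) recv 89: fwd; pos5(id45) recv 64: fwd; pos6(id51) recv 45: drop; pos0(id26) recv 51: fwd
Round 2: pos4(id64) recv 92: fwd; pos5(id45) recv 89: fwd; pos6(id51) recv 64: fwd; pos1(id52) recv 51: drop
Round 3: pos5(id45) recv 92: fwd; pos6(id51) recv 89: fwd; pos0(id26) recv 64: fwd
Round 4: pos6(id51) recv 92: fwd; pos0(id26) recv 89: fwd; pos1(id52) recv 64: fwd
Round 5: pos0(id26) recv 92: fwd; pos1(id52) recv 89: fwd; pos2(id92) recv 64: drop
Round 6: pos1(id52) recv 92: fwd; pos2(id92) recv 89: drop
Round 7: pos2(id92) recv 92: ELECTED
Message ID 51 originates at pos 6; dropped at pos 1 in round 2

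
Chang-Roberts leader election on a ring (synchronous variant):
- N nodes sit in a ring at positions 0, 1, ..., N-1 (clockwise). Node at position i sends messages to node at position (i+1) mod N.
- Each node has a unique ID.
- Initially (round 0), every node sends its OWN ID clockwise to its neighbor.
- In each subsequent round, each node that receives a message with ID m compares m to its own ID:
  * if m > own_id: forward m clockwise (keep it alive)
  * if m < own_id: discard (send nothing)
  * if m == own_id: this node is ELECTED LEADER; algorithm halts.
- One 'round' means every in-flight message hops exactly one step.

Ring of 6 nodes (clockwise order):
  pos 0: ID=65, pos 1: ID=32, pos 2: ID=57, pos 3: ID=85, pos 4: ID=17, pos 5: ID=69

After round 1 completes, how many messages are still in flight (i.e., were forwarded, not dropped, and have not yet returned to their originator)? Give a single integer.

Round 1: pos1(id32) recv 65: fwd; pos2(id57) recv 32: drop; pos3(id85) recv 57: drop; pos4(id17) recv 85: fwd; pos5(id69) recv 17: drop; pos0(id65) recv 69: fwd
After round 1: 3 messages still in flight

Answer: 3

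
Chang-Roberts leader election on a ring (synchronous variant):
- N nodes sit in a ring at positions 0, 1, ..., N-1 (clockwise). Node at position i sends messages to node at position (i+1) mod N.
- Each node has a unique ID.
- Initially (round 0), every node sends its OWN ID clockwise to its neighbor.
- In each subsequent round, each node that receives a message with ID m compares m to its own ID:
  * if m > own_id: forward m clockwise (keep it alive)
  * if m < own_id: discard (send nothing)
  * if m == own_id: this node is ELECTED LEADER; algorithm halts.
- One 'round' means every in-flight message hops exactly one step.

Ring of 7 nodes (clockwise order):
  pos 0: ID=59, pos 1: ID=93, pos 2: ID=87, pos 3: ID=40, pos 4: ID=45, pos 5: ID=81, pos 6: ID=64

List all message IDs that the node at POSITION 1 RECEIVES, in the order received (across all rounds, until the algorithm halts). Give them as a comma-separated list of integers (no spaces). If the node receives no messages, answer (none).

Answer: 59,64,81,87,93

Derivation:
Round 1: pos1(id93) recv 59: drop; pos2(id87) recv 93: fwd; pos3(id40) recv 87: fwd; pos4(id45) recv 40: drop; pos5(id81) recv 45: drop; pos6(id64) recv 81: fwd; pos0(id59) recv 64: fwd
Round 2: pos3(id40) recv 93: fwd; pos4(id45) recv 87: fwd; pos0(id59) recv 81: fwd; pos1(id93) recv 64: drop
Round 3: pos4(id45) recv 93: fwd; pos5(id81) recv 87: fwd; pos1(id93) recv 81: drop
Round 4: pos5(id81) recv 93: fwd; pos6(id64) recv 87: fwd
Round 5: pos6(id64) recv 93: fwd; pos0(id59) recv 87: fwd
Round 6: pos0(id59) recv 93: fwd; pos1(id93) recv 87: drop
Round 7: pos1(id93) recv 93: ELECTED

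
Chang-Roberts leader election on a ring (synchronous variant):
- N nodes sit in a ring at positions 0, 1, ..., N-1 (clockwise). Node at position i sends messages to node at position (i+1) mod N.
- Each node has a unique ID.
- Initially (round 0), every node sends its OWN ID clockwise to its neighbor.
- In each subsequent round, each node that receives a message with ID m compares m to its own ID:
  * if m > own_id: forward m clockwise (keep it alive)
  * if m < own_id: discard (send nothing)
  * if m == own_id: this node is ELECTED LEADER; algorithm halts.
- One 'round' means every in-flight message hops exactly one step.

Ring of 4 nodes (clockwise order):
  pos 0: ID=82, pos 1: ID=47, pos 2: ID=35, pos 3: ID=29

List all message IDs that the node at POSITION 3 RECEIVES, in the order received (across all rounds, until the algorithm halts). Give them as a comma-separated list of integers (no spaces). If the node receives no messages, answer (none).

Answer: 35,47,82

Derivation:
Round 1: pos1(id47) recv 82: fwd; pos2(id35) recv 47: fwd; pos3(id29) recv 35: fwd; pos0(id82) recv 29: drop
Round 2: pos2(id35) recv 82: fwd; pos3(id29) recv 47: fwd; pos0(id82) recv 35: drop
Round 3: pos3(id29) recv 82: fwd; pos0(id82) recv 47: drop
Round 4: pos0(id82) recv 82: ELECTED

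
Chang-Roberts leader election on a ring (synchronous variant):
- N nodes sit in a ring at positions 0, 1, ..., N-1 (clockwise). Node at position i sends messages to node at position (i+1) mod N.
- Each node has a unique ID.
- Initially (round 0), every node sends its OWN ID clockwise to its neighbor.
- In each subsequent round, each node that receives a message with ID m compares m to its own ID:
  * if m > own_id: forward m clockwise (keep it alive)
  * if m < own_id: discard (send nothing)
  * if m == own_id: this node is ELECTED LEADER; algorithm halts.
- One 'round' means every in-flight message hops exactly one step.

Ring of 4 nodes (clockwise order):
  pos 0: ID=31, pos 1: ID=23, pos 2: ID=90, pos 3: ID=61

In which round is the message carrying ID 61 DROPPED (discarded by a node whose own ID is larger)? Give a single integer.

Answer: 3

Derivation:
Round 1: pos1(id23) recv 31: fwd; pos2(id90) recv 23: drop; pos3(id61) recv 90: fwd; pos0(id31) recv 61: fwd
Round 2: pos2(id90) recv 31: drop; pos0(id31) recv 90: fwd; pos1(id23) recv 61: fwd
Round 3: pos1(id23) recv 90: fwd; pos2(id90) recv 61: drop
Round 4: pos2(id90) recv 90: ELECTED
Message ID 61 originates at pos 3; dropped at pos 2 in round 3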